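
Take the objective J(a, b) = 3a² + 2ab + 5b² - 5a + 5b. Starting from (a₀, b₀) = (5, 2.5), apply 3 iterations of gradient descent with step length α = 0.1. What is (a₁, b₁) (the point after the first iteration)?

∇J = (6a + 2b - 5, 2a + 10b + 5)
Step 1: at (5, 2.5), ∇J = (30, 40) → (5, 2.5) − 0.1·(30, 40) = (2, -1.5)

(2, -1.5)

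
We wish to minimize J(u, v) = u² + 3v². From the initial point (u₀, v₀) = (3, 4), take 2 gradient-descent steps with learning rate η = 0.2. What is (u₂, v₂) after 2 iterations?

(1.08, 0.16)

∇J = (2u, 6v)
(u₁, v₁) = (3, 4) − 0.2·(6, 24) = (1.8, -0.8)
(u₂, v₂) = (1.8, -0.8) − 0.2·(3.6, -4.8) = (1.08, 0.16)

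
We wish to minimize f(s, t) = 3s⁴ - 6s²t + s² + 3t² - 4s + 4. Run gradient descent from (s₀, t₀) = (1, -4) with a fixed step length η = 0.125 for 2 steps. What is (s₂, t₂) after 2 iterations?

∇f = (12s³ - 12st + 2s - 4, -6s² + 6t)
Step 1: at (1, -4), ∇f = (58, -30) → (1, -4) − 0.125·(58, -30) = (-6.25, -0.25)
Step 2: at (-6.25, -0.25), ∇f = (-2964.9375, -235.875) → (-6.25, -0.25) − 0.125·(-2964.9375, -235.875) = (364.3671875, 29.234375)

(364.3671875, 29.234375)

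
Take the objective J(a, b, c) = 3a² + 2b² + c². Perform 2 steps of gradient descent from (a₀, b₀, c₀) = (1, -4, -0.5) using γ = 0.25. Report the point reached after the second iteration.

∇J = (6a, 4b, 2c)
Step 1: at (1, -4, -0.5), ∇J = (6, -16, -1) → (1, -4, -0.5) − 0.25·(6, -16, -1) = (-0.5, 0, -0.25)
Step 2: at (-0.5, 0, -0.25), ∇J = (-3, 0, -0.5) → (-0.5, 0, -0.25) − 0.25·(-3, 0, -0.5) = (0.25, 0, -0.125)

(0.25, 0, -0.125)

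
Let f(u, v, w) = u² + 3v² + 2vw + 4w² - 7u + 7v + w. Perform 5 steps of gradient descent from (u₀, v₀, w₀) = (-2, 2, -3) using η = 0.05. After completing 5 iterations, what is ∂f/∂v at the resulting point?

4.37227

∇f = (2u - 7, 6v + 2w + 7, 2v + 8w + 1)
(u₁, v₁, w₁) = (-2, 2, -3) − 0.05·(-11, 13, -19) = (-1.45, 1.35, -2.05)
(u₂, v₂, w₂) = (-1.45, 1.35, -2.05) − 0.05·(-9.9, 11, -12.7) = (-0.955, 0.8, -1.415)
(u₃, v₃, w₃) = (-0.955, 0.8, -1.415) − 0.05·(-8.91, 8.97, -8.72) = (-0.5095, 0.3515, -0.979)
(u₄, v₄, w₄) = (-0.5095, 0.3515, -0.979) − 0.05·(-8.019, 7.151, -6.129) = (-0.10855, -0.00605, -0.67255)
(u₅, v₅, w₅) = (-0.10855, -0.00605, -0.67255) − 0.05·(-7.2171, 5.6186, -4.3925) = (0.252305, -0.28698, -0.452925)
∂f/∂v at (0.252305, -0.28698, -0.452925) = 4.37227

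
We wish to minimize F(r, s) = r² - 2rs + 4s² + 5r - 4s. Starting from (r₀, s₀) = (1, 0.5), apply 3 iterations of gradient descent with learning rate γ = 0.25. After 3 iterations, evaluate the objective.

∇F = (2r - 2s + 5, -2r + 8s - 4)
Step 1: at (1, 0.5), ∇F = (6, -2) → (1, 0.5) − 0.25·(6, -2) = (-0.5, 1)
Step 2: at (-0.5, 1), ∇F = (2, 5) → (-0.5, 1) − 0.25·(2, 5) = (-1, -0.25)
Step 3: at (-1, -0.25), ∇F = (3.5, -4) → (-1, -0.25) − 0.25·(3.5, -4) = (-1.875, 0.75)
F(-1.875, 0.75) = -3.796875

-3.796875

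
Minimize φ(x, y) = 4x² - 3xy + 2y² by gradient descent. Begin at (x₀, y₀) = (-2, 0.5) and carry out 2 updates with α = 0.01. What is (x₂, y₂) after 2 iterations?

(-1.6664, 0.34845)

∇φ = (8x - 3y, -3x + 4y)
Step 1: at (-2, 0.5), ∇φ = (-17.5, 8) → (-2, 0.5) − 0.01·(-17.5, 8) = (-1.825, 0.42)
Step 2: at (-1.825, 0.42), ∇φ = (-15.86, 7.155) → (-1.825, 0.42) − 0.01·(-15.86, 7.155) = (-1.6664, 0.34845)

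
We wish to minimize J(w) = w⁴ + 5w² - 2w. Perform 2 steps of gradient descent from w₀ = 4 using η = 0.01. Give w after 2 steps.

0.92635936

J′(w) = 4w³ + 10w - 2
Step 1: J′(4) = 294; w₁ = 4 − 0.01·294 = 1.06
Step 2: J′(1.06) = 13.364064; w₂ = 1.06 − 0.01·13.364064 = 0.92635936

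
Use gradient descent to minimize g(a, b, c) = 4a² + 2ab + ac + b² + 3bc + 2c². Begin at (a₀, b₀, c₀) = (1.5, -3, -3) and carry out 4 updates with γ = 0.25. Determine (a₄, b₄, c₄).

∇g = (8a + 2b + c, 2a + 2b + 3c, a + 3b + 4c)
(a₁, b₁, c₁) = (1.5, -3, -3) − 0.25·(3, -12, -19.5) = (0.75, 0, 1.875)
(a₂, b₂, c₂) = (0.75, 0, 1.875) − 0.25·(7.875, 7.125, 8.25) = (-1.21875, -1.78125, -0.1875)
(a₃, b₃, c₃) = (-1.21875, -1.78125, -0.1875) − 0.25·(-13.5, -6.5625, -7.3125) = (2.15625, -0.140625, 1.640625)
(a₄, b₄, c₄) = (2.15625, -0.140625, 1.640625) − 0.25·(18.609375, 8.953125, 8.296875) = (-2.49609375, -2.37890625, -0.43359375)

(-2.49609375, -2.37890625, -0.43359375)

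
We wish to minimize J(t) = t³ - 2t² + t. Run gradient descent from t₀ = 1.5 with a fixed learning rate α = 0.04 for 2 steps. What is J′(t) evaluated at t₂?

1.165133565232

J′(t) = 3t² - 4t + 1
Step 1: J′(1.5) = 1.75; t₁ = 1.5 − 0.04·1.75 = 1.43
Step 2: J′(1.43) = 1.4147; t₂ = 1.43 − 0.04·1.4147 = 1.373412
J′(t) at (1.373412) = 1.165133565232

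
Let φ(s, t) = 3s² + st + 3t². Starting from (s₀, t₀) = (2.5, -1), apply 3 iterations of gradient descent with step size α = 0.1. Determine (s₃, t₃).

∇φ = (6s + t, s + 6t)
Step 1: at (2.5, -1), ∇φ = (14, -3.5) → (2.5, -1) − 0.1·(14, -3.5) = (1.1, -0.65)
Step 2: at (1.1, -0.65), ∇φ = (5.95, -2.8) → (1.1, -0.65) − 0.1·(5.95, -2.8) = (0.505, -0.37)
Step 3: at (0.505, -0.37), ∇φ = (2.66, -1.715) → (0.505, -0.37) − 0.1·(2.66, -1.715) = (0.239, -0.1985)

(0.239, -0.1985)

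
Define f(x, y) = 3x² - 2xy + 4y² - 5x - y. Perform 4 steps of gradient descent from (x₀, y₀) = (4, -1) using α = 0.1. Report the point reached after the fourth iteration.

∇f = (6x - 2y - 5, -2x + 8y - 1)
(x₁, y₁) = (4, -1) − 0.1·(21, -17) = (1.9, 0.7)
(x₂, y₂) = (1.9, 0.7) − 0.1·(5, 0.8) = (1.4, 0.62)
(x₃, y₃) = (1.4, 0.62) − 0.1·(2.16, 1.16) = (1.184, 0.504)
(x₄, y₄) = (1.184, 0.504) − 0.1·(1.096, 0.664) = (1.0744, 0.4376)

(1.0744, 0.4376)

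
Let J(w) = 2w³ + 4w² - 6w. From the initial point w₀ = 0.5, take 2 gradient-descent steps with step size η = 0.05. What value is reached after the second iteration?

J′(w) = 6w² + 8w - 6
Step 1: J′(0.5) = -0.5; w₁ = 0.5 − 0.05·(-0.5) = 0.525
Step 2: J′(0.525) = -0.14625; w₂ = 0.525 − 0.05·(-0.14625) = 0.5323125

0.5323125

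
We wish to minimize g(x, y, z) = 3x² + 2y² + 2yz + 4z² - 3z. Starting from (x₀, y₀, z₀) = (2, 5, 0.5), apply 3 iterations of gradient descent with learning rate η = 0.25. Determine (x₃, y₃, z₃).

(-0.25, -1.5625, -2.9375)

∇g = (6x, 4y + 2z, 2y + 8z - 3)
Step 1: at (2, 5, 0.5), ∇g = (12, 21, 11) → (2, 5, 0.5) − 0.25·(12, 21, 11) = (-1, -0.25, -2.25)
Step 2: at (-1, -0.25, -2.25), ∇g = (-6, -5.5, -21.5) → (-1, -0.25, -2.25) − 0.25·(-6, -5.5, -21.5) = (0.5, 1.125, 3.125)
Step 3: at (0.5, 1.125, 3.125), ∇g = (3, 10.75, 24.25) → (0.5, 1.125, 3.125) − 0.25·(3, 10.75, 24.25) = (-0.25, -1.5625, -2.9375)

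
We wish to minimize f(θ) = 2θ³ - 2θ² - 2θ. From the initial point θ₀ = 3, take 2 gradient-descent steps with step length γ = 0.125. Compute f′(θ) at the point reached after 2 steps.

f′(θ) = 6θ² - 4θ - 2
Step 1: f′(3) = 40; θ₁ = 3 − 0.125·40 = -2
Step 2: f′(-2) = 30; θ₂ = -2 − 0.125·30 = -5.75
f′(θ) at (-5.75) = 219.375

219.375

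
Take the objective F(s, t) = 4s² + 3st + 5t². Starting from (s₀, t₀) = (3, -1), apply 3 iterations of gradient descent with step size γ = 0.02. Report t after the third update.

-0.8846

∇F = (8s + 3t, 3s + 10t)
Step 1: at (3, -1), ∇F = (21, -1) → (3, -1) − 0.02·(21, -1) = (2.58, -0.98)
Step 2: at (2.58, -0.98), ∇F = (17.7, -2.06) → (2.58, -0.98) − 0.02·(17.7, -2.06) = (2.226, -0.9388)
Step 3: at (2.226, -0.9388), ∇F = (14.9916, -2.71) → (2.226, -0.9388) − 0.02·(14.9916, -2.71) = (1.926168, -0.8846)
t = -0.8846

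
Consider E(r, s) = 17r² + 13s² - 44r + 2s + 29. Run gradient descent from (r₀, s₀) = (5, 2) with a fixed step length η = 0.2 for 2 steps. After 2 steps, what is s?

36.56

∇E = (34r - 44, 26s + 2)
Step 1: at (5, 2), ∇E = (126, 54) → (5, 2) − 0.2·(126, 54) = (-20.2, -8.8)
Step 2: at (-20.2, -8.8), ∇E = (-730.8, -226.8) → (-20.2, -8.8) − 0.2·(-730.8, -226.8) = (125.96, 36.56)
s = 36.56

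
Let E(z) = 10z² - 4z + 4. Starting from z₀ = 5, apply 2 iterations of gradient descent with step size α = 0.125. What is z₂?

E′(z) = 20z - 4
z₁ = 5 − 0.125·96 = -7
z₂ = -7 − 0.125·(-144) = 11

11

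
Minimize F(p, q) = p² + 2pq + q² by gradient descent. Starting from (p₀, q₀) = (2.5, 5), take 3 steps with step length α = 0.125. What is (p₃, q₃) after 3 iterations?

∇F = (2p + 2q, 2p + 2q)
(p₁, q₁) = (2.5, 5) − 0.125·(15, 15) = (0.625, 3.125)
(p₂, q₂) = (0.625, 3.125) − 0.125·(7.5, 7.5) = (-0.3125, 2.1875)
(p₃, q₃) = (-0.3125, 2.1875) − 0.125·(3.75, 3.75) = (-0.78125, 1.71875)

(-0.78125, 1.71875)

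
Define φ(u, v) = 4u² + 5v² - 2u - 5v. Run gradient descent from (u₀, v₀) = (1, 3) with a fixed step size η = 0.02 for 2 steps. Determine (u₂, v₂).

(0.7792, 2.1)

∇φ = (8u - 2, 10v - 5)
Step 1: at (1, 3), ∇φ = (6, 25) → (1, 3) − 0.02·(6, 25) = (0.88, 2.5)
Step 2: at (0.88, 2.5), ∇φ = (5.04, 20) → (0.88, 2.5) − 0.02·(5.04, 20) = (0.7792, 2.1)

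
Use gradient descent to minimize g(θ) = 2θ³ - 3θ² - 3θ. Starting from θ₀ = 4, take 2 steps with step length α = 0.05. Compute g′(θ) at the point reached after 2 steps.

-4.048721625

g′(θ) = 6θ² - 6θ - 3
Step 1: g′(4) = 69; θ₁ = 4 − 0.05·69 = 0.55
Step 2: g′(0.55) = -4.485; θ₂ = 0.55 − 0.05·(-4.485) = 0.77425
g′(θ) at (0.77425) = -4.048721625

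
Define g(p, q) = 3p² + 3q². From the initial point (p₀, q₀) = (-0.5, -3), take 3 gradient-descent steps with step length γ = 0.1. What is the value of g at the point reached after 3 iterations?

0.113664

∇g = (6p, 6q)
(p₁, q₁) = (-0.5, -3) − 0.1·(-3, -18) = (-0.2, -1.2)
(p₂, q₂) = (-0.2, -1.2) − 0.1·(-1.2, -7.2) = (-0.08, -0.48)
(p₃, q₃) = (-0.08, -0.48) − 0.1·(-0.48, -2.88) = (-0.032, -0.192)
g(-0.032, -0.192) = 0.113664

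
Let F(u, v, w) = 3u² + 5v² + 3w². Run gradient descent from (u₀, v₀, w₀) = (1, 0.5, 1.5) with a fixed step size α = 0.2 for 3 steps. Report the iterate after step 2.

(0.04, 0.5, 0.06)

∇F = (6u, 10v, 6w)
Step 1: at (1, 0.5, 1.5), ∇F = (6, 5, 9) → (1, 0.5, 1.5) − 0.2·(6, 5, 9) = (-0.2, -0.5, -0.3)
Step 2: at (-0.2, -0.5, -0.3), ∇F = (-1.2, -5, -1.8) → (-0.2, -0.5, -0.3) − 0.2·(-1.2, -5, -1.8) = (0.04, 0.5, 0.06)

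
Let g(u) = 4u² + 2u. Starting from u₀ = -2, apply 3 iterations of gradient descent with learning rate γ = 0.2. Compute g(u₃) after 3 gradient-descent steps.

0.321536

g′(u) = 8u + 2
u₁ = -2 − 0.2·(-14) = 0.8
u₂ = 0.8 − 0.2·8.4 = -0.88
u₃ = -0.88 − 0.2·(-5.04) = 0.128
g(0.128) = 0.321536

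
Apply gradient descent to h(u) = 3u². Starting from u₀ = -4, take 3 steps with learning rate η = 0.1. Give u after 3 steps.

h′(u) = 6u
Step 1: h′(-4) = -24; u₁ = -4 − 0.1·(-24) = -1.6
Step 2: h′(-1.6) = -9.6; u₂ = -1.6 − 0.1·(-9.6) = -0.64
Step 3: h′(-0.64) = -3.84; u₃ = -0.64 − 0.1·(-3.84) = -0.256

-0.256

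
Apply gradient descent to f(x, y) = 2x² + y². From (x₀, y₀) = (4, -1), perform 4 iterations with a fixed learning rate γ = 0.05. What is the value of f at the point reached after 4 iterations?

∇f = (4x, 2y)
Step 1: at (4, -1), ∇f = (16, -2) → (4, -1) − 0.05·(16, -2) = (3.2, -0.9)
Step 2: at (3.2, -0.9), ∇f = (12.8, -1.8) → (3.2, -0.9) − 0.05·(12.8, -1.8) = (2.56, -0.81)
Step 3: at (2.56, -0.81), ∇f = (10.24, -1.62) → (2.56, -0.81) − 0.05·(10.24, -1.62) = (2.048, -0.729)
Step 4: at (2.048, -0.729), ∇f = (8.192, -1.458) → (2.048, -0.729) − 0.05·(8.192, -1.458) = (1.6384, -0.6561)
f(1.6384, -0.6561) = 5.79917633

5.79917633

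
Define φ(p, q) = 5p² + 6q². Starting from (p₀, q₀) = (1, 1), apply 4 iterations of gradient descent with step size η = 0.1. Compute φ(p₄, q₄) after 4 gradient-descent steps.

∇φ = (10p, 12q)
(p₁, q₁) = (1, 1) − 0.1·(10, 12) = (0, -0.2)
(p₂, q₂) = (0, -0.2) − 0.1·(0, -2.4) = (0, 0.04)
(p₃, q₃) = (0, 0.04) − 0.1·(0, 0.48) = (0, -0.008)
(p₄, q₄) = (0, -0.008) − 0.1·(0, -0.096) = (0, 0.0016)
φ(0, 0.0016) = 0.00001536

0.00001536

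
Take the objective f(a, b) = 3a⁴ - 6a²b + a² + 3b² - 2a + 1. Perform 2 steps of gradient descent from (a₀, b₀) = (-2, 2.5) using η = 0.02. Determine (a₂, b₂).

∇f = (12a³ - 12ab + 2a - 2, -6a² + 6b)
Step 1: at (-2, 2.5), ∇f = (-42, -9) → (-2, 2.5) − 0.02·(-42, -9) = (-1.16, 2.68)
Step 2: at (-1.16, 2.68), ∇f = (14.254848, 8.0064) → (-1.16, 2.68) − 0.02·(14.254848, 8.0064) = (-1.44509696, 2.519872)

(-1.44509696, 2.519872)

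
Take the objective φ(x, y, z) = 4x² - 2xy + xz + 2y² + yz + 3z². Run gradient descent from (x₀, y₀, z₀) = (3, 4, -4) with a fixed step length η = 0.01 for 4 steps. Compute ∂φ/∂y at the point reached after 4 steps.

6.51847184

∇φ = (8x - 2y + z, -2x + 4y + z, x + y + 6z)
Step 1: at (3, 4, -4), ∇φ = (12, 6, -17) → (3, 4, -4) − 0.01·(12, 6, -17) = (2.88, 3.94, -3.83)
Step 2: at (2.88, 3.94, -3.83), ∇φ = (11.33, 6.17, -16.16) → (2.88, 3.94, -3.83) − 0.01·(11.33, 6.17, -16.16) = (2.7667, 3.8783, -3.6684)
Step 3: at (2.7667, 3.8783, -3.6684), ∇φ = (10.7086, 6.3114, -15.3654) → (2.7667, 3.8783, -3.6684) − 0.01·(10.7086, 6.3114, -15.3654) = (2.659614, 3.815186, -3.514746)
Step 4: at (2.659614, 3.815186, -3.514746), ∇φ = (10.131794, 6.42677, -14.613676) → (2.659614, 3.815186, -3.514746) − 0.01·(10.131794, 6.42677, -14.613676) = (2.55829606, 3.7509183, -3.36860924)
∂φ/∂y at (2.55829606, 3.7509183, -3.36860924) = 6.51847184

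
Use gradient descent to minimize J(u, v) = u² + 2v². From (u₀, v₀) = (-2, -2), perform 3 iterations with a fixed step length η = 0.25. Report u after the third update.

-0.25

∇J = (2u, 4v)
(u₁, v₁) = (-2, -2) − 0.25·(-4, -8) = (-1, 0)
(u₂, v₂) = (-1, 0) − 0.25·(-2, 0) = (-0.5, 0)
(u₃, v₃) = (-0.5, 0) − 0.25·(-1, 0) = (-0.25, 0)
u = -0.25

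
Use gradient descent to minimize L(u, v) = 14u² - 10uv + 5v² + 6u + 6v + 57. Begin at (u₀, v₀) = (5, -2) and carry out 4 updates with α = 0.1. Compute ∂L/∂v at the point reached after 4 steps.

-1837.072

∇L = (28u - 10v + 6, -10u + 10v + 6)
Step 1: at (5, -2), ∇L = (166, -64) → (5, -2) − 0.1·(166, -64) = (-11.6, 4.4)
Step 2: at (-11.6, 4.4), ∇L = (-362.8, 166) → (-11.6, 4.4) − 0.1·(-362.8, 166) = (24.68, -12.2)
Step 3: at (24.68, -12.2), ∇L = (819.04, -362.8) → (24.68, -12.2) − 0.1·(819.04, -362.8) = (-57.224, 24.08)
Step 4: at (-57.224, 24.08), ∇L = (-1837.072, 819.04) → (-57.224, 24.08) − 0.1·(-1837.072, 819.04) = (126.4832, -57.824)
∂L/∂v at (126.4832, -57.824) = -1837.072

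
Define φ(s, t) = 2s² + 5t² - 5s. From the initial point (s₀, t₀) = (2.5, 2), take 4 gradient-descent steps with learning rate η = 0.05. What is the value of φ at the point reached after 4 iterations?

-2.522587

∇φ = (4s - 5, 10t)
Step 1: at (2.5, 2), ∇φ = (5, 20) → (2.5, 2) − 0.05·(5, 20) = (2.25, 1)
Step 2: at (2.25, 1), ∇φ = (4, 10) → (2.25, 1) − 0.05·(4, 10) = (2.05, 0.5)
Step 3: at (2.05, 0.5), ∇φ = (3.2, 5) → (2.05, 0.5) − 0.05·(3.2, 5) = (1.89, 0.25)
Step 4: at (1.89, 0.25), ∇φ = (2.56, 2.5) → (1.89, 0.25) − 0.05·(2.56, 2.5) = (1.762, 0.125)
φ(1.762, 0.125) = -2.522587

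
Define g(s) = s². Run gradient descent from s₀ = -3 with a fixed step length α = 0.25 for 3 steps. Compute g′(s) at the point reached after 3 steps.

g′(s) = 2s
s₁ = -3 − 0.25·(-6) = -1.5
s₂ = -1.5 − 0.25·(-3) = -0.75
s₃ = -0.75 − 0.25·(-1.5) = -0.375
g′(s) at (-0.375) = -0.75

-0.75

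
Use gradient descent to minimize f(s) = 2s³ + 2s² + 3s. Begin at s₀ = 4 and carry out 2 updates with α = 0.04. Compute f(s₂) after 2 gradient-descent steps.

-1.838896201728

f′(s) = 6s² + 4s + 3
Step 1: f′(4) = 115; s₁ = 4 − 0.04·115 = -0.6
Step 2: f′(-0.6) = 2.76; s₂ = -0.6 − 0.04·2.76 = -0.7104
f(-0.7104) = -1.838896201728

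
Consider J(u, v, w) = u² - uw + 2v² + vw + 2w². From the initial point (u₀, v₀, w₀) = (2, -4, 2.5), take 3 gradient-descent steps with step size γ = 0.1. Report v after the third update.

-1.251

∇J = (2u - w, 4v + w, -u + v + 4w)
Step 1: at (2, -4, 2.5), ∇J = (1.5, -13.5, 4) → (2, -4, 2.5) − 0.1·(1.5, -13.5, 4) = (1.85, -2.65, 2.1)
Step 2: at (1.85, -2.65, 2.1), ∇J = (1.6, -8.5, 3.9) → (1.85, -2.65, 2.1) − 0.1·(1.6, -8.5, 3.9) = (1.69, -1.8, 1.71)
Step 3: at (1.69, -1.8, 1.71), ∇J = (1.67, -5.49, 3.35) → (1.69, -1.8, 1.71) − 0.1·(1.67, -5.49, 3.35) = (1.523, -1.251, 1.375)
v = -1.251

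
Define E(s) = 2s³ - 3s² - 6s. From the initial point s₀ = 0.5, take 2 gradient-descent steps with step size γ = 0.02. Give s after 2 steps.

E′(s) = 6s² - 6s - 6
s₁ = 0.5 − 0.02·(-7.5) = 0.65
s₂ = 0.65 − 0.02·(-7.365) = 0.7973

0.7973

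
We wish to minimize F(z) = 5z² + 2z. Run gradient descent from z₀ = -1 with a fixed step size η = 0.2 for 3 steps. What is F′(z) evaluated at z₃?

F′(z) = 10z + 2
Step 1: F′(-1) = -8; z₁ = -1 − 0.2·(-8) = 0.6
Step 2: F′(0.6) = 8; z₂ = 0.6 − 0.2·8 = -1
Step 3: F′(-1) = -8; z₃ = -1 − 0.2·(-8) = 0.6
F′(z) at (0.6) = 8

8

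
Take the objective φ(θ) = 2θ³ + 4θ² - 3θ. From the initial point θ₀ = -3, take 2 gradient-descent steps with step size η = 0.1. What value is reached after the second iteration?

-20.334

φ′(θ) = 6θ² + 8θ - 3
θ₁ = -3 − 0.1·27 = -5.7
θ₂ = -5.7 − 0.1·146.34 = -20.334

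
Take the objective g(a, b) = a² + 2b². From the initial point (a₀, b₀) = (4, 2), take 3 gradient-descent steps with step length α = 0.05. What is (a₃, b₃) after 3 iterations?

(2.916, 1.024)

∇g = (2a, 4b)
Step 1: at (4, 2), ∇g = (8, 8) → (4, 2) − 0.05·(8, 8) = (3.6, 1.6)
Step 2: at (3.6, 1.6), ∇g = (7.2, 6.4) → (3.6, 1.6) − 0.05·(7.2, 6.4) = (3.24, 1.28)
Step 3: at (3.24, 1.28), ∇g = (6.48, 5.12) → (3.24, 1.28) − 0.05·(6.48, 5.12) = (2.916, 1.024)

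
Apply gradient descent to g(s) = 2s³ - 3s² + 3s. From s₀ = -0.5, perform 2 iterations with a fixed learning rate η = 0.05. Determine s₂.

-1.5171875

g′(s) = 6s² - 6s + 3
s₁ = -0.5 − 0.05·7.5 = -0.875
s₂ = -0.875 − 0.05·12.84375 = -1.5171875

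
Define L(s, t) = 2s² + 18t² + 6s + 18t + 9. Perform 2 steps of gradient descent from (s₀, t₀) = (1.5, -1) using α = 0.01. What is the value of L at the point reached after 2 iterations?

16.0432128

∇L = (4s + 6, 36t + 18)
(s₁, t₁) = (1.5, -1) − 0.01·(12, -18) = (1.38, -0.82)
(s₂, t₂) = (1.38, -0.82) − 0.01·(11.52, -11.52) = (1.2648, -0.7048)
L(1.2648, -0.7048) = 16.0432128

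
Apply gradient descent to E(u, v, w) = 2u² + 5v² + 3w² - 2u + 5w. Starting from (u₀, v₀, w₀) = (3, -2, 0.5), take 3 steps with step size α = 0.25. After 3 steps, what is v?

∇E = (4u - 2, 10v, 6w + 5)
Step 1: at (3, -2, 0.5), ∇E = (10, -20, 8) → (3, -2, 0.5) − 0.25·(10, -20, 8) = (0.5, 3, -1.5)
Step 2: at (0.5, 3, -1.5), ∇E = (0, 30, -4) → (0.5, 3, -1.5) − 0.25·(0, 30, -4) = (0.5, -4.5, -0.5)
Step 3: at (0.5, -4.5, -0.5), ∇E = (0, -45, 2) → (0.5, -4.5, -0.5) − 0.25·(0, -45, 2) = (0.5, 6.75, -1)
v = 6.75

6.75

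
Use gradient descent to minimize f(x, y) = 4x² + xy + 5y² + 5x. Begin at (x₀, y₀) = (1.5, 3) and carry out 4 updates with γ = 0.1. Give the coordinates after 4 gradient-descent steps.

∇f = (8x + y + 5, x + 10y)
Step 1: at (1.5, 3), ∇f = (20, 31.5) → (1.5, 3) − 0.1·(20, 31.5) = (-0.5, -0.15)
Step 2: at (-0.5, -0.15), ∇f = (0.85, -2) → (-0.5, -0.15) − 0.1·(0.85, -2) = (-0.585, 0.05)
Step 3: at (-0.585, 0.05), ∇f = (0.37, -0.085) → (-0.585, 0.05) − 0.1·(0.37, -0.085) = (-0.622, 0.0585)
Step 4: at (-0.622, 0.0585), ∇f = (0.0825, -0.037) → (-0.622, 0.0585) − 0.1·(0.0825, -0.037) = (-0.63025, 0.0622)

(-0.63025, 0.0622)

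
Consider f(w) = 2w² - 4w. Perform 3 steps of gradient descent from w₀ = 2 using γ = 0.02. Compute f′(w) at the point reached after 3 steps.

3.114752

f′(w) = 4w - 4
Step 1: f′(2) = 4; w₁ = 2 − 0.02·4 = 1.92
Step 2: f′(1.92) = 3.68; w₂ = 1.92 − 0.02·3.68 = 1.8464
Step 3: f′(1.8464) = 3.3856; w₃ = 1.8464 − 0.02·3.3856 = 1.778688
f′(w) at (1.778688) = 3.114752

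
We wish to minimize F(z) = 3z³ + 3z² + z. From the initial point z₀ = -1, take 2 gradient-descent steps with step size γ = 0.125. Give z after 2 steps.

F′(z) = 9z² + 6z + 1
Step 1: F′(-1) = 4; z₁ = -1 − 0.125·4 = -1.5
Step 2: F′(-1.5) = 12.25; z₂ = -1.5 − 0.125·12.25 = -3.03125

-3.03125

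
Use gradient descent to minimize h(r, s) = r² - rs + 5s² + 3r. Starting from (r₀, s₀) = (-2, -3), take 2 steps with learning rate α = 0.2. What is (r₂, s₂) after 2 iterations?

∇h = (2r - s + 3, -r + 10s)
(r₁, s₁) = (-2, -3) − 0.2·(2, -28) = (-2.4, 2.6)
(r₂, s₂) = (-2.4, 2.6) − 0.2·(-4.4, 28.4) = (-1.52, -3.08)

(-1.52, -3.08)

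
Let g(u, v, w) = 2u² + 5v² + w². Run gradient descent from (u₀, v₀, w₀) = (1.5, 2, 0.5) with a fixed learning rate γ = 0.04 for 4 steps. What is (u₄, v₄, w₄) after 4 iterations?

∇g = (4u, 10v, 2w)
(u₁, v₁, w₁) = (1.5, 2, 0.5) − 0.04·(6, 20, 1) = (1.26, 1.2, 0.46)
(u₂, v₂, w₂) = (1.26, 1.2, 0.46) − 0.04·(5.04, 12, 0.92) = (1.0584, 0.72, 0.4232)
(u₃, v₃, w₃) = (1.0584, 0.72, 0.4232) − 0.04·(4.2336, 7.2, 0.8464) = (0.889056, 0.432, 0.389344)
(u₄, v₄, w₄) = (0.889056, 0.432, 0.389344) − 0.04·(3.556224, 4.32, 0.778688) = (0.74680704, 0.2592, 0.35819648)

(0.74680704, 0.2592, 0.35819648)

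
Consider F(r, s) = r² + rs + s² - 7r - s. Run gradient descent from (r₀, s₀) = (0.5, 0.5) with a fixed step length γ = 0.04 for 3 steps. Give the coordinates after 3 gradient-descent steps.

(1.111232, 0.419648)

∇F = (2r + s - 7, r + 2s - 1)
Step 1: at (0.5, 0.5), ∇F = (-5.5, 0.5) → (0.5, 0.5) − 0.04·(-5.5, 0.5) = (0.72, 0.48)
Step 2: at (0.72, 0.48), ∇F = (-5.08, 0.68) → (0.72, 0.48) − 0.04·(-5.08, 0.68) = (0.9232, 0.4528)
Step 3: at (0.9232, 0.4528), ∇F = (-4.7008, 0.8288) → (0.9232, 0.4528) − 0.04·(-4.7008, 0.8288) = (1.111232, 0.419648)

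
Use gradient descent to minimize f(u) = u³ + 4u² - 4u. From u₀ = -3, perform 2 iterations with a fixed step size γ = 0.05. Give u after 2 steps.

f′(u) = 3u² + 8u - 4
u₁ = -3 − 0.05·(-1) = -2.95
u₂ = -2.95 − 0.05·(-1.4925) = -2.875375

-2.875375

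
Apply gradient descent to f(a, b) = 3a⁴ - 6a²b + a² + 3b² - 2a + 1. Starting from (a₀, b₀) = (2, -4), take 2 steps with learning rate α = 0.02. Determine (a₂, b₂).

∇f = (12a³ - 12ab + 2a - 2, -6a² + 6b)
(a₁, b₁) = (2, -4) − 0.02·(194, -48) = (-1.88, -3.04)
(a₂, b₂) = (-1.88, -3.04) − 0.02·(-154.078464, -39.4464) = (1.20156928, -2.251072)

(1.20156928, -2.251072)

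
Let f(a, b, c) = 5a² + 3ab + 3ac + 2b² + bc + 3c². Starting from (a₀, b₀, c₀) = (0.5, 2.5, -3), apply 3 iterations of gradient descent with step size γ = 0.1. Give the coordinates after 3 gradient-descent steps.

∇f = (10a + 3b + 3c, 3a + 4b + c, 3a + b + 6c)
Step 1: at (0.5, 2.5, -3), ∇f = (3.5, 8.5, -14) → (0.5, 2.5, -3) − 0.1·(3.5, 8.5, -14) = (0.15, 1.65, -1.6)
Step 2: at (0.15, 1.65, -1.6), ∇f = (1.65, 5.45, -7.5) → (0.15, 1.65, -1.6) − 0.1·(1.65, 5.45, -7.5) = (-0.015, 1.105, -0.85)
Step 3: at (-0.015, 1.105, -0.85), ∇f = (0.615, 3.525, -4.04) → (-0.015, 1.105, -0.85) − 0.1·(0.615, 3.525, -4.04) = (-0.0765, 0.7525, -0.446)

(-0.0765, 0.7525, -0.446)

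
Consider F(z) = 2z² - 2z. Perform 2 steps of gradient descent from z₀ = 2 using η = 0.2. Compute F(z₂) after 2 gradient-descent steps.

F′(z) = 4z - 2
Step 1: F′(2) = 6; z₁ = 2 − 0.2·6 = 0.8
Step 2: F′(0.8) = 1.2; z₂ = 0.8 − 0.2·1.2 = 0.56
F(0.56) = -0.4928

-0.4928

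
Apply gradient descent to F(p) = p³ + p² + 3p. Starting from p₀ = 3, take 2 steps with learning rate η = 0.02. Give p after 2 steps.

F′(p) = 3p² + 2p + 3
p₁ = 3 − 0.02·36 = 2.28
p₂ = 2.28 − 0.02·23.1552 = 1.816896

1.816896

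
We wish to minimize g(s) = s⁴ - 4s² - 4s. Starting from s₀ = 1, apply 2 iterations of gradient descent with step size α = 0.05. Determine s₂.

g′(s) = 4s³ - 8s - 4
s₁ = 1 − 0.05·(-8) = 1.4
s₂ = 1.4 − 0.05·(-4.224) = 1.6112

1.6112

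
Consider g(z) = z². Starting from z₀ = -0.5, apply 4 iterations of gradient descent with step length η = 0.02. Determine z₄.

-0.42467328

g′(z) = 2z
Step 1: g′(-0.5) = -1; z₁ = -0.5 − 0.02·(-1) = -0.48
Step 2: g′(-0.48) = -0.96; z₂ = -0.48 − 0.02·(-0.96) = -0.4608
Step 3: g′(-0.4608) = -0.9216; z₃ = -0.4608 − 0.02·(-0.9216) = -0.442368
Step 4: g′(-0.442368) = -0.884736; z₄ = -0.442368 − 0.02·(-0.884736) = -0.42467328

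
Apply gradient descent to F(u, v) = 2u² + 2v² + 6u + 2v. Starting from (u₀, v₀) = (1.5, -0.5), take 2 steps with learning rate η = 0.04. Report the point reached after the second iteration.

∇F = (4u + 6, 4v + 2)
Step 1: at (1.5, -0.5), ∇F = (12, 0) → (1.5, -0.5) − 0.04·(12, 0) = (1.02, -0.5)
Step 2: at (1.02, -0.5), ∇F = (10.08, 0) → (1.02, -0.5) − 0.04·(10.08, 0) = (0.6168, -0.5)

(0.6168, -0.5)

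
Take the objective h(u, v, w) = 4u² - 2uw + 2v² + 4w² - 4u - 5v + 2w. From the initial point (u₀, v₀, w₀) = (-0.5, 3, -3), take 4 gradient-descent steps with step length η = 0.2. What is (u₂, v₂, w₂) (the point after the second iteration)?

∇h = (8u - 2w - 4, 4v - 5, -2u + 8w + 2)
(u₁, v₁, w₁) = (-0.5, 3, -3) − 0.2·(-2, 7, -21) = (-0.1, 1.6, 1.2)
(u₂, v₂, w₂) = (-0.1, 1.6, 1.2) − 0.2·(-7.2, 1.4, 11.8) = (1.34, 1.32, -1.16)

(1.34, 1.32, -1.16)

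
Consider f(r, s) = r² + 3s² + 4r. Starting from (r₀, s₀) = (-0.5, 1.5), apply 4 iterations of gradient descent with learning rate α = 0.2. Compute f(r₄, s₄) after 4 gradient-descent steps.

-3.96219136

∇f = (2r + 4, 6s)
(r₁, s₁) = (-0.5, 1.5) − 0.2·(3, 9) = (-1.1, -0.3)
(r₂, s₂) = (-1.1, -0.3) − 0.2·(1.8, -1.8) = (-1.46, 0.06)
(r₃, s₃) = (-1.46, 0.06) − 0.2·(1.08, 0.36) = (-1.676, -0.012)
(r₄, s₄) = (-1.676, -0.012) − 0.2·(0.648, -0.072) = (-1.8056, 0.0024)
f(-1.8056, 0.0024) = -3.96219136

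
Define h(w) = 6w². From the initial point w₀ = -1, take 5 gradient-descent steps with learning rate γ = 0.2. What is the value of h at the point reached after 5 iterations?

173.5527929856

h′(w) = 12w
w₁ = -1 − 0.2·(-12) = 1.4
w₂ = 1.4 − 0.2·16.8 = -1.96
w₃ = -1.96 − 0.2·(-23.52) = 2.744
w₄ = 2.744 − 0.2·32.928 = -3.8416
w₅ = -3.8416 − 0.2·(-46.0992) = 5.37824
h(5.37824) = 173.5527929856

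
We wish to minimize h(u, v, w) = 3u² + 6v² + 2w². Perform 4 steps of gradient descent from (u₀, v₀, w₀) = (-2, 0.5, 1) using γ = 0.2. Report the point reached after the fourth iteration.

∇h = (6u, 12v, 4w)
(u₁, v₁, w₁) = (-2, 0.5, 1) − 0.2·(-12, 6, 4) = (0.4, -0.7, 0.2)
(u₂, v₂, w₂) = (0.4, -0.7, 0.2) − 0.2·(2.4, -8.4, 0.8) = (-0.08, 0.98, 0.04)
(u₃, v₃, w₃) = (-0.08, 0.98, 0.04) − 0.2·(-0.48, 11.76, 0.16) = (0.016, -1.372, 0.008)
(u₄, v₄, w₄) = (0.016, -1.372, 0.008) − 0.2·(0.096, -16.464, 0.032) = (-0.0032, 1.9208, 0.0016)

(-0.0032, 1.9208, 0.0016)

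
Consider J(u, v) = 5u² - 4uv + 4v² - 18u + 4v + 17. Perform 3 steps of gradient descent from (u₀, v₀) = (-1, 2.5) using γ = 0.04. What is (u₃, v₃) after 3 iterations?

∇J = (10u - 4v - 18, -4u + 8v + 4)
Step 1: at (-1, 2.5), ∇J = (-38, 28) → (-1, 2.5) − 0.04·(-38, 28) = (0.52, 1.38)
Step 2: at (0.52, 1.38), ∇J = (-18.32, 12.96) → (0.52, 1.38) − 0.04·(-18.32, 12.96) = (1.2528, 0.8616)
Step 3: at (1.2528, 0.8616), ∇J = (-8.9184, 5.8816) → (1.2528, 0.8616) − 0.04·(-8.9184, 5.8816) = (1.609536, 0.626336)

(1.609536, 0.626336)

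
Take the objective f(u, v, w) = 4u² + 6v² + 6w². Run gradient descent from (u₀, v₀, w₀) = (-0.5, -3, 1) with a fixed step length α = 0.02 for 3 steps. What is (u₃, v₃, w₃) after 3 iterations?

∇f = (8u, 12v, 12w)
Step 1: at (-0.5, -3, 1), ∇f = (-4, -36, 12) → (-0.5, -3, 1) − 0.02·(-4, -36, 12) = (-0.42, -2.28, 0.76)
Step 2: at (-0.42, -2.28, 0.76), ∇f = (-3.36, -27.36, 9.12) → (-0.42, -2.28, 0.76) − 0.02·(-3.36, -27.36, 9.12) = (-0.3528, -1.7328, 0.5776)
Step 3: at (-0.3528, -1.7328, 0.5776), ∇f = (-2.8224, -20.7936, 6.9312) → (-0.3528, -1.7328, 0.5776) − 0.02·(-2.8224, -20.7936, 6.9312) = (-0.296352, -1.316928, 0.438976)

(-0.296352, -1.316928, 0.438976)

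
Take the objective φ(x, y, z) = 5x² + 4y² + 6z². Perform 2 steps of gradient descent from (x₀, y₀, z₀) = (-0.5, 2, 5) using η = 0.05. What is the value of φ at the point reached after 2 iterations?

5.991725

∇φ = (10x, 8y, 12z)
Step 1: at (-0.5, 2, 5), ∇φ = (-5, 16, 60) → (-0.5, 2, 5) − 0.05·(-5, 16, 60) = (-0.25, 1.2, 2)
Step 2: at (-0.25, 1.2, 2), ∇φ = (-2.5, 9.6, 24) → (-0.25, 1.2, 2) − 0.05·(-2.5, 9.6, 24) = (-0.125, 0.72, 0.8)
φ(-0.125, 0.72, 0.8) = 5.991725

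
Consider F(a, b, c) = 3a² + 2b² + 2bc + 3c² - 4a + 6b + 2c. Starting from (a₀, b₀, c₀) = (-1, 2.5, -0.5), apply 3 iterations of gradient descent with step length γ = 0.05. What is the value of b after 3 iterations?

∇F = (6a - 4, 4b + 2c + 6, 2b + 6c + 2)
Step 1: at (-1, 2.5, -0.5), ∇F = (-10, 15, 4) → (-1, 2.5, -0.5) − 0.05·(-10, 15, 4) = (-0.5, 1.75, -0.7)
Step 2: at (-0.5, 1.75, -0.7), ∇F = (-7, 11.6, 1.3) → (-0.5, 1.75, -0.7) − 0.05·(-7, 11.6, 1.3) = (-0.15, 1.17, -0.765)
Step 3: at (-0.15, 1.17, -0.765), ∇F = (-4.9, 9.15, -0.25) → (-0.15, 1.17, -0.765) − 0.05·(-4.9, 9.15, -0.25) = (0.095, 0.7125, -0.7525)
b = 0.7125

0.7125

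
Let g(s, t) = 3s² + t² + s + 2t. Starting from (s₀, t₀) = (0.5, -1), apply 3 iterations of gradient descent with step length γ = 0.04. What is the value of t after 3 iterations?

-1

∇g = (6s + 1, 2t + 2)
(s₁, t₁) = (0.5, -1) − 0.04·(4, 0) = (0.34, -1)
(s₂, t₂) = (0.34, -1) − 0.04·(3.04, 0) = (0.2184, -1)
(s₃, t₃) = (0.2184, -1) − 0.04·(2.3104, 0) = (0.125984, -1)
t = -1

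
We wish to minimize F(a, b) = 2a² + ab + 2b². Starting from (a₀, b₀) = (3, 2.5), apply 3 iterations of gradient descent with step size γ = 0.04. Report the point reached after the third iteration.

(1.578368, 1.237632)

∇F = (4a + b, a + 4b)
(a₁, b₁) = (3, 2.5) − 0.04·(14.5, 13) = (2.42, 1.98)
(a₂, b₂) = (2.42, 1.98) − 0.04·(11.66, 10.34) = (1.9536, 1.5664)
(a₃, b₃) = (1.9536, 1.5664) − 0.04·(9.3808, 8.2192) = (1.578368, 1.237632)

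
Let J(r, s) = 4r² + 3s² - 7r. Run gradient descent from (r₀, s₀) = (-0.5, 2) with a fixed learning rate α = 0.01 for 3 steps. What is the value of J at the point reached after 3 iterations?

∇J = (8r - 7, 6s)
Step 1: at (-0.5, 2), ∇J = (-11, 12) → (-0.5, 2) − 0.01·(-11, 12) = (-0.39, 1.88)
Step 2: at (-0.39, 1.88), ∇J = (-10.12, 11.28) → (-0.39, 1.88) − 0.01·(-10.12, 11.28) = (-0.2888, 1.7672)
Step 3: at (-0.2888, 1.7672), ∇J = (-9.3104, 10.6032) → (-0.2888, 1.7672) − 0.01·(-9.3104, 10.6032) = (-0.195696, 1.661168)
J(-0.195696, 1.661168) = 9.801497070336

9.801497070336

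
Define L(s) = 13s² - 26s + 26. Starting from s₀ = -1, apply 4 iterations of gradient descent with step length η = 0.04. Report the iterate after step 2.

L′(s) = 26s - 26
s₁ = -1 − 0.04·(-52) = 1.08
s₂ = 1.08 − 0.04·2.08 = 0.9968

0.9968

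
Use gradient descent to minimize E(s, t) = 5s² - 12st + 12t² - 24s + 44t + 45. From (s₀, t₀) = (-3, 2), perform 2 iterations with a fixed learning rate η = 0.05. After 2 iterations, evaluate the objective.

37.3749

∇E = (10s - 12t - 24, -12s + 24t + 44)
Step 1: at (-3, 2), ∇E = (-78, 128) → (-3, 2) − 0.05·(-78, 128) = (0.9, -4.4)
Step 2: at (0.9, -4.4), ∇E = (37.8, -72.4) → (0.9, -4.4) − 0.05·(37.8, -72.4) = (-0.99, -0.78)
E(-0.99, -0.78) = 37.3749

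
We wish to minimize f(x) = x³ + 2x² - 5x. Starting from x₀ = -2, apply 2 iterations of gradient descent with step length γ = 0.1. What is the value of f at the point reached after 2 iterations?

9.437337933

f′(x) = 3x² + 4x - 5
Step 1: f′(-2) = -1; x₁ = -2 − 0.1·(-1) = -1.9
Step 2: f′(-1.9) = -1.77; x₂ = -1.9 − 0.1·(-1.77) = -1.723
f(-1.723) = 9.437337933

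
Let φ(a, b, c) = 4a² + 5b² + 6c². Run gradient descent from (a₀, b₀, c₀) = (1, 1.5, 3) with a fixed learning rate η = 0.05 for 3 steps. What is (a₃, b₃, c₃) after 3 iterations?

∇φ = (8a, 10b, 12c)
Step 1: at (1, 1.5, 3), ∇φ = (8, 15, 36) → (1, 1.5, 3) − 0.05·(8, 15, 36) = (0.6, 0.75, 1.2)
Step 2: at (0.6, 0.75, 1.2), ∇φ = (4.8, 7.5, 14.4) → (0.6, 0.75, 1.2) − 0.05·(4.8, 7.5, 14.4) = (0.36, 0.375, 0.48)
Step 3: at (0.36, 0.375, 0.48), ∇φ = (2.88, 3.75, 5.76) → (0.36, 0.375, 0.48) − 0.05·(2.88, 3.75, 5.76) = (0.216, 0.1875, 0.192)

(0.216, 0.1875, 0.192)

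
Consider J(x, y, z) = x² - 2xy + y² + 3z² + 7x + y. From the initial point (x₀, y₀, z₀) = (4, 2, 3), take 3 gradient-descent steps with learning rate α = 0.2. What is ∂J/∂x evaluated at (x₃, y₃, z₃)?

∇J = (2x - 2y + 7, -2x + 2y + 1, 6z)
(x₁, y₁, z₁) = (4, 2, 3) − 0.2·(11, -3, 18) = (1.8, 2.6, -0.6)
(x₂, y₂, z₂) = (1.8, 2.6, -0.6) − 0.2·(5.4, 2.6, -3.6) = (0.72, 2.08, 0.12)
(x₃, y₃, z₃) = (0.72, 2.08, 0.12) − 0.2·(4.28, 3.72, 0.72) = (-0.136, 1.336, -0.024)
∂J/∂x at (-0.136, 1.336, -0.024) = 4.056

4.056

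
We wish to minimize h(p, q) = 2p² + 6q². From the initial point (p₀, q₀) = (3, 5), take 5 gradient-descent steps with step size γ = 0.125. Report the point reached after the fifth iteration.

(0.09375, -0.15625)

∇h = (4p, 12q)
(p₁, q₁) = (3, 5) − 0.125·(12, 60) = (1.5, -2.5)
(p₂, q₂) = (1.5, -2.5) − 0.125·(6, -30) = (0.75, 1.25)
(p₃, q₃) = (0.75, 1.25) − 0.125·(3, 15) = (0.375, -0.625)
(p₄, q₄) = (0.375, -0.625) − 0.125·(1.5, -7.5) = (0.1875, 0.3125)
(p₅, q₅) = (0.1875, 0.3125) − 0.125·(0.75, 3.75) = (0.09375, -0.15625)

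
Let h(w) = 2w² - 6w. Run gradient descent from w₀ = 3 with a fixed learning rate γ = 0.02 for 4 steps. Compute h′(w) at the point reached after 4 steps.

4.29835776

h′(w) = 4w - 6
Step 1: h′(3) = 6; w₁ = 3 − 0.02·6 = 2.88
Step 2: h′(2.88) = 5.52; w₂ = 2.88 − 0.02·5.52 = 2.7696
Step 3: h′(2.7696) = 5.0784; w₃ = 2.7696 − 0.02·5.0784 = 2.668032
Step 4: h′(2.668032) = 4.672128; w₄ = 2.668032 − 0.02·4.672128 = 2.57458944
h′(w) at (2.57458944) = 4.29835776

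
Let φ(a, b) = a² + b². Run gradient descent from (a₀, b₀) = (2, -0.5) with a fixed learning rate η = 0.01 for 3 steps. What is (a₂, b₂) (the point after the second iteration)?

∇φ = (2a, 2b)
(a₁, b₁) = (2, -0.5) − 0.01·(4, -1) = (1.96, -0.49)
(a₂, b₂) = (1.96, -0.49) − 0.01·(3.92, -0.98) = (1.9208, -0.4802)

(1.9208, -0.4802)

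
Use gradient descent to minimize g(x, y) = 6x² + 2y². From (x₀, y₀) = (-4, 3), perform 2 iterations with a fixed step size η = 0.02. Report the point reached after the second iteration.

(-2.3104, 2.5392)

∇g = (12x, 4y)
(x₁, y₁) = (-4, 3) − 0.02·(-48, 12) = (-3.04, 2.76)
(x₂, y₂) = (-3.04, 2.76) − 0.02·(-36.48, 11.04) = (-2.3104, 2.5392)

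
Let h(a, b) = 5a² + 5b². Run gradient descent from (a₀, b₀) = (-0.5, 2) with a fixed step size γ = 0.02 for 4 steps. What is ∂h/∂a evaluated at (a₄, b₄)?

-2.048

∇h = (10a, 10b)
Step 1: at (-0.5, 2), ∇h = (-5, 20) → (-0.5, 2) − 0.02·(-5, 20) = (-0.4, 1.6)
Step 2: at (-0.4, 1.6), ∇h = (-4, 16) → (-0.4, 1.6) − 0.02·(-4, 16) = (-0.32, 1.28)
Step 3: at (-0.32, 1.28), ∇h = (-3.2, 12.8) → (-0.32, 1.28) − 0.02·(-3.2, 12.8) = (-0.256, 1.024)
Step 4: at (-0.256, 1.024), ∇h = (-2.56, 10.24) → (-0.256, 1.024) − 0.02·(-2.56, 10.24) = (-0.2048, 0.8192)
∂h/∂a at (-0.2048, 0.8192) = -2.048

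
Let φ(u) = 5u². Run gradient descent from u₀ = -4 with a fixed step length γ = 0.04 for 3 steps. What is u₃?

-0.864

φ′(u) = 10u
u₁ = -4 − 0.04·(-40) = -2.4
u₂ = -2.4 − 0.04·(-24) = -1.44
u₃ = -1.44 − 0.04·(-14.4) = -0.864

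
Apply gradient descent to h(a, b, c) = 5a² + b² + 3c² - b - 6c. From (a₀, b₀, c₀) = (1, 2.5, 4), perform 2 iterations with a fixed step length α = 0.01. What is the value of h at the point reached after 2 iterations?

∇h = (10a, 2b - 1, 6c - 6)
Step 1: at (1, 2.5, 4), ∇h = (10, 4, 18) → (1, 2.5, 4) − 0.01·(10, 4, 18) = (0.9, 2.46, 3.82)
Step 2: at (0.9, 2.46, 3.82), ∇h = (9, 3.92, 16.92) → (0.9, 2.46, 3.82) − 0.01·(9, 3.92, 16.92) = (0.81, 2.4208, 3.6508)
h(0.81, 2.4208, 3.6508) = 24.80019456

24.80019456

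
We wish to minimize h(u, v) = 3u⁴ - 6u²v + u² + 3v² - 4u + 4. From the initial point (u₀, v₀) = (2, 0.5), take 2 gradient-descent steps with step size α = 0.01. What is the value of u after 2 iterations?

∇h = (12u³ - 12uv + 2u - 4, -6u² + 6v)
Step 1: at (2, 0.5), ∇h = (84, -21) → (2, 0.5) − 0.01·(84, -21) = (1.16, 0.71)
Step 2: at (1.16, 0.71), ∇h = (7.167552, -3.8136) → (1.16, 0.71) − 0.01·(7.167552, -3.8136) = (1.08832448, 0.748136)
u = 1.08832448

1.08832448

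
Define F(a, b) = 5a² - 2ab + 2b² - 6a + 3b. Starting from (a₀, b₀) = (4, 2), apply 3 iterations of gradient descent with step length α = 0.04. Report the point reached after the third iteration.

(1.616896, 1.45952)

∇F = (10a - 2b - 6, -2a + 4b + 3)
Step 1: at (4, 2), ∇F = (30, 3) → (4, 2) − 0.04·(30, 3) = (2.8, 1.88)
Step 2: at (2.8, 1.88), ∇F = (18.24, 4.92) → (2.8, 1.88) − 0.04·(18.24, 4.92) = (2.0704, 1.6832)
Step 3: at (2.0704, 1.6832), ∇F = (11.3376, 5.592) → (2.0704, 1.6832) − 0.04·(11.3376, 5.592) = (1.616896, 1.45952)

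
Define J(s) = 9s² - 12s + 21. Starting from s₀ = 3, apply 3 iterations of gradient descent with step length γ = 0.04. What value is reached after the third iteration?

J′(s) = 18s - 12
s₁ = 3 − 0.04·42 = 1.32
s₂ = 1.32 − 0.04·11.76 = 0.8496
s₃ = 0.8496 − 0.04·3.2928 = 0.717888

0.717888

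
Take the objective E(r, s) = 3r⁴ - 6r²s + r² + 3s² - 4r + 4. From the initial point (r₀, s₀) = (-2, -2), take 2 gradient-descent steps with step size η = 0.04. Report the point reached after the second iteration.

(-29.78341376, 3.569536)

∇E = (12r³ - 12rs + 2r - 4, -6r² + 6s)
Step 1: at (-2, -2), ∇E = (-152, -36) → (-2, -2) − 0.04·(-152, -36) = (4.08, -0.56)
Step 2: at (4.08, -0.56), ∇E = (846.585344, -103.2384) → (4.08, -0.56) − 0.04·(846.585344, -103.2384) = (-29.78341376, 3.569536)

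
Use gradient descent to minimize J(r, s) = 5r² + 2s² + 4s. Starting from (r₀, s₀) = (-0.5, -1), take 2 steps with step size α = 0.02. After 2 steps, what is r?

-0.32

∇J = (10r, 4s + 4)
Step 1: at (-0.5, -1), ∇J = (-5, 0) → (-0.5, -1) − 0.02·(-5, 0) = (-0.4, -1)
Step 2: at (-0.4, -1), ∇J = (-4, 0) → (-0.4, -1) − 0.02·(-4, 0) = (-0.32, -1)
r = -0.32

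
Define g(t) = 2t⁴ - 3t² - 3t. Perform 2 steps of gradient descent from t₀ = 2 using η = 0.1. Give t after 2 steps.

15.1712

g′(t) = 8t³ - 6t - 3
t₁ = 2 − 0.1·49 = -2.9
t₂ = -2.9 − 0.1·(-180.712) = 15.1712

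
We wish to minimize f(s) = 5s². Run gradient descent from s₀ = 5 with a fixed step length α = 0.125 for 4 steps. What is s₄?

0.01953125

f′(s) = 10s
Step 1: f′(5) = 50; s₁ = 5 − 0.125·50 = -1.25
Step 2: f′(-1.25) = -12.5; s₂ = -1.25 − 0.125·(-12.5) = 0.3125
Step 3: f′(0.3125) = 3.125; s₃ = 0.3125 − 0.125·3.125 = -0.078125
Step 4: f′(-0.078125) = -0.78125; s₄ = -0.078125 − 0.125·(-0.78125) = 0.01953125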